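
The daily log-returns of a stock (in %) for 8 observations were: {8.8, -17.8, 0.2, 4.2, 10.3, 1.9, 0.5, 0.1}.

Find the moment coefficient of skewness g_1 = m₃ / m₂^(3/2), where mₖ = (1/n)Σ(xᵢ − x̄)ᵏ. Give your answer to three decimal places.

x̄ = (8.8 - 17.8 + 0.2 + 4.2 + 10.3 + 1.9 + 0.5 + 0.1) / 8 = 1.0250
deviations (xᵢ − x̄): 7.7750, -18.8250, -0.8250, 3.1750, 9.2750, 0.8750, -0.5250, -0.9250
Σ(xᵢ − x̄)² = 513.5150 ⇒ m₂ = 513.5150/8 = 64.18938
Σ(xᵢ − x̄)³ = -5372.1457 ⇒ m₃ = -5372.1457/8 = -671.51822
m₂^(3/2) = 64.18938^(1.5) = 514.27418
g_1 = m₃ / m₂^(3/2) = -671.51822 / 514.27418 ≈ -1.306

-1.306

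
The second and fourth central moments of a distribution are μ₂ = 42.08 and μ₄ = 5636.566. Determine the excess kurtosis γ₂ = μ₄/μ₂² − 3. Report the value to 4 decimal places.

μ₂² = 42.08² = 1770.72640
μ₄/μ₂² = 5636.566 / 1770.72640 = 3.18319
γ₂ = 3.18319 − 3 ≈ 0.1832

0.1832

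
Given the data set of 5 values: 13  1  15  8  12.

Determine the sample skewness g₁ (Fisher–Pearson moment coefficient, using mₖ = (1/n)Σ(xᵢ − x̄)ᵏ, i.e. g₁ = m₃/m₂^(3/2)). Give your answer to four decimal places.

-0.8270

x̄ = (13 + 1 + 15 + 8 + 12) / 5 = 9.8000
deviations (xᵢ − x̄): 3.2000, -8.8000, 5.2000, -1.8000, 2.2000
Σ(xᵢ − x̄)² = 122.8000 ⇒ m₂ = 122.8000/5 = 24.56000
Σ(xᵢ − x̄)³ = -503.2800 ⇒ m₃ = -503.2800/5 = -100.65600
m₂^(3/2) = 24.56000^(1.5) = 121.71456
g₁ = m₃ / m₂^(3/2) = -100.65600 / 121.71456 ≈ -0.8270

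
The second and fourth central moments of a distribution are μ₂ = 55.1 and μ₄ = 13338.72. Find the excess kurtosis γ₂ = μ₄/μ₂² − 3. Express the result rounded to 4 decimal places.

μ₂² = 55.1² = 3036.01000
μ₄/μ₂² = 13338.72 / 3036.01000 = 4.39350
γ₂ = 4.39350 − 3 ≈ 1.3935

1.3935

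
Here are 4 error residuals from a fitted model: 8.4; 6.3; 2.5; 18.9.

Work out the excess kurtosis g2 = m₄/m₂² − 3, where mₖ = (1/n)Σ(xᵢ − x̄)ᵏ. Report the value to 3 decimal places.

x̄ = 9.0250
Σ(xᵢ − x̄)² = 147.9075 ⇒ m₂ = 36.97687
Σ(xᵢ − x̄)⁴ = 11377.2735 ⇒ m₄ = 2844.31836
m₂² = 1367.28928
g2 = m₄/m₂² − 3 = 2.08026 − 3 ≈ -0.920

-0.920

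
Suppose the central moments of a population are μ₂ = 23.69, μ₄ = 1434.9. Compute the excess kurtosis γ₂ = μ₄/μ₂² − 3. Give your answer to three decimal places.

-0.443

μ₂² = 23.69² = 561.21610
μ₄/μ₂² = 1434.9 / 561.21610 = 2.55677
γ₂ = 2.55677 − 3 ≈ -0.443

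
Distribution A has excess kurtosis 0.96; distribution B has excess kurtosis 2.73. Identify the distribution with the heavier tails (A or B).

Higher excess kurtosis ⇒ heavier tails relative to the normal distribution.
0.96 vs 2.73: the larger is 2.73, so B has heavier tails.

B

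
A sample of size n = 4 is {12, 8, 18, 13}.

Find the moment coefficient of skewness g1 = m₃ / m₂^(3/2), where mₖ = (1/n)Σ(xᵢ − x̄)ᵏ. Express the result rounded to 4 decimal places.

0.2054

x̄ = (12 + 8 + 18 + 13) / 4 = 12.7500
deviations (xᵢ − x̄): -0.7500, -4.7500, 5.2500, 0.2500
Σ(xᵢ − x̄)² = 50.7500 ⇒ m₂ = 50.7500/4 = 12.68750
Σ(xᵢ − x̄)³ = 37.1250 ⇒ m₃ = 37.1250/4 = 9.28125
m₂^(3/2) = 12.68750^(1.5) = 45.19226
g1 = m₃ / m₂^(3/2) = 9.28125 / 45.19226 ≈ 0.2054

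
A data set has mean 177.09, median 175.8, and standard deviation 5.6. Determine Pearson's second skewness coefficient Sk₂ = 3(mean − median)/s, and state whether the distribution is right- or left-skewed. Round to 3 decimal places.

0.691, right-skewed

Sk₂ = 3(177.09 − 175.8) / 5.6 = 3 × 1.2900 / 5.6
    = 3.8700 / 5.6 ≈ 0.691
Sk₂ > 0 ⇒ mean > median ⇒ right-skewed (positive skew).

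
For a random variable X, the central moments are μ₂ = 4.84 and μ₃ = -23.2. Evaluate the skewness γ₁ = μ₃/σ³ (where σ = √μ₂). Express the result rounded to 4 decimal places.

-2.1788

σ = √μ₂ = √4.84 = 2.20000
σ³ = μ₂^(3/2) = 10.64800
γ₁ = μ₃/σ³ = -23.2 / 10.64800 ≈ -2.1788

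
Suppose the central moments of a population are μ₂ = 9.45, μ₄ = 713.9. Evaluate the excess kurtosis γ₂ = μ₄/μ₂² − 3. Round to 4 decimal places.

μ₂² = 9.45² = 89.30250
μ₄/μ₂² = 713.9 / 89.30250 = 7.99418
γ₂ = 7.99418 − 3 ≈ 4.9942

4.9942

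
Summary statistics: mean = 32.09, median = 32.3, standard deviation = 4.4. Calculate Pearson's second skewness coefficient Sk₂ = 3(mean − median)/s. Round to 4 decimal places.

Sk₂ = 3(32.09 − 32.3) / 4.4 = 3 × -0.2100 / 4.4
    = -0.6300 / 4.4 ≈ -0.1432

-0.1432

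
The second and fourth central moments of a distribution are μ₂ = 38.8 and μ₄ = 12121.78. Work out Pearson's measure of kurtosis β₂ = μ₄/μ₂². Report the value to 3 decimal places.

8.052

μ₂² = 38.8² = 1505.44000
μ₄/μ₂² = 12121.78 / 1505.44000 = 8.05198
β₂ ≈ 8.052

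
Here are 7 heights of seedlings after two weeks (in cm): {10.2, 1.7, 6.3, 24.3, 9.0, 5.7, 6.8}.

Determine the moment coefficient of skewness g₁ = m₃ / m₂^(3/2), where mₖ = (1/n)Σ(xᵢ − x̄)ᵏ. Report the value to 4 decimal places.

x̄ = (10.2 + 1.7 + 6.3 + 24.3 + 9.0 + 5.7 + 6.8) / 7 = 9.1429
deviations (xᵢ − x̄): 1.0571, -7.4429, -2.8429, 15.1571, -0.1429, -3.4429, -2.3429
Σ(xᵢ − x̄)² = 311.6971 ⇒ m₂ = 311.6971/7 = 44.52816
Σ(xᵢ − x̄)³ = 2994.4151 ⇒ m₃ = 2994.4151/7 = 427.77359
m₂^(3/2) = 44.52816^(1.5) = 297.13388
g₁ = m₃ / m₂^(3/2) = 427.77359 / 297.13388 ≈ 1.4397

1.4397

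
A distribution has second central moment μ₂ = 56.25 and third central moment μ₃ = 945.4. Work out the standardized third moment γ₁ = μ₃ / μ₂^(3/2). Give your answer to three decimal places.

2.241

σ = √μ₂ = √56.25 = 7.50000
σ³ = μ₂^(3/2) = 421.87500
γ₁ = μ₃/σ³ = 945.4 / 421.87500 ≈ 2.241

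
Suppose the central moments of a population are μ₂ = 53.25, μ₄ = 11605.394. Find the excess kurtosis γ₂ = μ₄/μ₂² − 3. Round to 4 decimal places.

μ₂² = 53.25² = 2835.56250
μ₄/μ₂² = 11605.394 / 2835.56250 = 4.09280
γ₂ = 4.09280 − 3 ≈ 1.0928

1.0928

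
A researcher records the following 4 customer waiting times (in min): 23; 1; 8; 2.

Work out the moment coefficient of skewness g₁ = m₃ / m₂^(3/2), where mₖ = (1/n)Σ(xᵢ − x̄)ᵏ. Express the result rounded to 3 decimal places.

0.866

x̄ = (23 + 1 + 8 + 2) / 4 = 8.5000
deviations (xᵢ − x̄): 14.5000, -7.5000, -0.5000, -6.5000
Σ(xᵢ − x̄)² = 309.0000 ⇒ m₂ = 309.0000/4 = 77.25000
Σ(xᵢ − x̄)³ = 2352.0000 ⇒ m₃ = 2352.0000/4 = 588.00000
m₂^(3/2) = 77.25000^(1.5) = 678.96554
g₁ = m₃ / m₂^(3/2) = 588.00000 / 678.96554 ≈ 0.866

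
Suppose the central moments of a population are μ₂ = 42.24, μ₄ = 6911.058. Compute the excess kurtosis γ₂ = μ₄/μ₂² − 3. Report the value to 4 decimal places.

μ₂² = 42.24² = 1784.21760
μ₄/μ₂² = 6911.058 / 1784.21760 = 3.87344
γ₂ = 3.87344 − 3 ≈ 0.8734

0.8734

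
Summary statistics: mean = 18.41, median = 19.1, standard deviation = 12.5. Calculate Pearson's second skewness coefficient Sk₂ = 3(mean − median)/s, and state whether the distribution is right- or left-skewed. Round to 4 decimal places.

Sk₂ = 3(18.41 − 19.1) / 12.5 = 3 × -0.6900 / 12.5
    = -2.0700 / 12.5 ≈ -0.1656
Sk₂ < 0 ⇒ mean < median ⇒ left-skewed (negative skew).

-0.1656, left-skewed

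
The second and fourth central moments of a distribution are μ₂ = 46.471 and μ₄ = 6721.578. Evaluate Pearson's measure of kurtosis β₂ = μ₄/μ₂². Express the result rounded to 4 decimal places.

μ₂² = 46.471² = 2159.55384
μ₄/μ₂² = 6721.578 / 2159.55384 = 3.11248
β₂ ≈ 3.1125

3.1125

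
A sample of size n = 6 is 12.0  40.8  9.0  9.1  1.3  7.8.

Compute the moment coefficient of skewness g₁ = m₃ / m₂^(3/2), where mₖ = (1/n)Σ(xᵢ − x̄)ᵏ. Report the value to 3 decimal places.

1.516

x̄ = (12.0 + 40.8 + 9.0 + 9.1 + 1.3 + 7.8) / 6 = 13.3333
deviations (xᵢ − x̄): -1.3333, 27.4667, -4.3333, -4.2333, -12.0333, -5.5333
Σ(xᵢ − x̄)² = 968.3133 ⇒ m₂ = 968.3133/6 = 161.38556
Σ(xᵢ − x̄)³ = 18649.8764 ⇒ m₃ = 18649.8764/6 = 3108.31274
m₂^(3/2) = 161.38556^(1.5) = 2050.20360
g₁ = m₃ / m₂^(3/2) = 3108.31274 / 2050.20360 ≈ 1.516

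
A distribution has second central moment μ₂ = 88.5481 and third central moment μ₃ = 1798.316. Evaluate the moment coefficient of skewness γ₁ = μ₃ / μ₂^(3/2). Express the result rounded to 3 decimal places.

σ = √μ₂ = √88.5481 = 9.41000
σ³ = μ₂^(3/2) = 833.23762
γ₁ = μ₃/σ³ = 1798.316 / 833.23762 ≈ 2.158

2.158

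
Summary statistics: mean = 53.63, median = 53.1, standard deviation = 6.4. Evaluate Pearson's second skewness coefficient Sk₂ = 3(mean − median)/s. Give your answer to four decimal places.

0.2484

Sk₂ = 3(53.63 − 53.1) / 6.4 = 3 × 0.5300 / 6.4
    = 1.5900 / 6.4 ≈ 0.2484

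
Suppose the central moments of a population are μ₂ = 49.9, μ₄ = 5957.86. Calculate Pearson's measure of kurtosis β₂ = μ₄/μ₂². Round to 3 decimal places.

μ₂² = 49.9² = 2490.01000
μ₄/μ₂² = 5957.86 / 2490.01000 = 2.39271
β₂ ≈ 2.393

2.393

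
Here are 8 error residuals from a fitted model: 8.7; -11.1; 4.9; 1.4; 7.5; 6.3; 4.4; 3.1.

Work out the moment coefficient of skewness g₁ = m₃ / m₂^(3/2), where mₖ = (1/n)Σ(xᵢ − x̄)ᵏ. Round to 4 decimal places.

x̄ = (8.7 - 11.1 + 4.9 + 1.4 + 7.5 + 6.3 + 4.4 + 3.1) / 8 = 3.1500
deviations (xᵢ − x̄): 5.5500, -14.2500, 1.7500, -1.7500, 4.3500, 3.1500, 1.2500, -0.0500
Σ(xᵢ − x̄)² = 270.4000 ⇒ m₂ = 270.4000/8 = 33.80000
Σ(xᵢ − x̄)³ = -2607.1650 ⇒ m₃ = -2607.1650/8 = -325.89563
m₂^(3/2) = 33.80000^(1.5) = 196.50565
g₁ = m₃ / m₂^(3/2) = -325.89563 / 196.50565 ≈ -1.6585

-1.6585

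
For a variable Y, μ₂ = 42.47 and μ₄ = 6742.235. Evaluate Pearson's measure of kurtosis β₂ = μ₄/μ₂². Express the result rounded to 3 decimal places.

3.738

μ₂² = 42.47² = 1803.70090
μ₄/μ₂² = 6742.235 / 1803.70090 = 3.73800
β₂ ≈ 3.738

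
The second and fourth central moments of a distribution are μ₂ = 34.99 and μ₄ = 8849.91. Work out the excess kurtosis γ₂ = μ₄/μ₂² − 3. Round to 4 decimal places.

4.2285

μ₂² = 34.99² = 1224.30010
μ₄/μ₂² = 8849.91 / 1224.30010 = 7.22855
γ₂ = 7.22855 − 3 ≈ 4.2285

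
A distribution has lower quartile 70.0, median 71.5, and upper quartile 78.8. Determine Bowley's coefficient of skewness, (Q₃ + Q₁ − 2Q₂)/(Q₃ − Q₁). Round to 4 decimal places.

numerator: Q₃ + Q₁ − 2Q₂ = 78.8 + 70.0 − 2×71.5 = 5.8000
denominator: Q₃ − Q₁ = 78.8 − 70.0 = 8.8000
Bowley skewness = 5.8000 / 8.8000 ≈ 0.6591

0.6591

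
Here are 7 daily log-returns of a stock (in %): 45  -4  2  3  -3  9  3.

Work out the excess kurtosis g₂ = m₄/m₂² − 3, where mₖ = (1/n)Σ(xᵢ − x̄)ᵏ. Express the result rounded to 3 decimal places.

x̄ = 7.8571
Σ(xᵢ − x̄)² = 1720.8571 ⇒ m₂ = 245.83673
Σ(xᵢ − x̄)⁴ = 1939226.5831 ⇒ m₄ = 277032.36901
m₂² = 60435.70012
g₂ = m₄/m₂² − 3 = 4.58392 − 3 ≈ 1.584

1.584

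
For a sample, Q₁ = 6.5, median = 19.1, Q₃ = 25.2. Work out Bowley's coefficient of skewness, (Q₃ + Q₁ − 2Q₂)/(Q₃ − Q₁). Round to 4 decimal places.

numerator: Q₃ + Q₁ − 2Q₂ = 25.2 + 6.5 − 2×19.1 = -6.5000
denominator: Q₃ − Q₁ = 25.2 − 6.5 = 18.7000
Bowley skewness = -6.5000 / 18.7000 ≈ -0.3476

-0.3476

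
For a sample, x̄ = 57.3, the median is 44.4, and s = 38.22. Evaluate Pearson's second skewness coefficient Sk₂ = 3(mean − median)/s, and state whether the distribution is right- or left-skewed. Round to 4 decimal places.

Sk₂ = 3(57.3 − 44.4) / 38.22 = 3 × 12.9000 / 38.22
    = 38.7000 / 38.22 ≈ 1.0126
Sk₂ > 0 ⇒ mean > median ⇒ right-skewed (positive skew).

1.0126, right-skewed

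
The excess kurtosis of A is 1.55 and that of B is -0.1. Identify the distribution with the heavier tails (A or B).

A

Higher excess kurtosis ⇒ heavier tails relative to the normal distribution.
1.55 vs -0.1: the larger is 1.55, so A has heavier tails. (A is leptokurtic — heavier-than-normal tails; the other is platykurtic.)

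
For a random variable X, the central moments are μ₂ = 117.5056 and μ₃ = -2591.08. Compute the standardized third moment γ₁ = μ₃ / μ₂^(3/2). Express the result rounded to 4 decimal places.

σ = √μ₂ = √117.5056 = 10.84000
σ³ = μ₂^(3/2) = 1273.76070
γ₁ = μ₃/σ³ = -2591.08 / 1273.76070 ≈ -2.0342

-2.0342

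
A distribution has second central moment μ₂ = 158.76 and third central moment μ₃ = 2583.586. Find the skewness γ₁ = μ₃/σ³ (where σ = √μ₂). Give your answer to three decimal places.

1.292

σ = √μ₂ = √158.76 = 12.60000
σ³ = μ₂^(3/2) = 2000.37600
γ₁ = μ₃/σ³ = 2583.586 / 2000.37600 ≈ 1.292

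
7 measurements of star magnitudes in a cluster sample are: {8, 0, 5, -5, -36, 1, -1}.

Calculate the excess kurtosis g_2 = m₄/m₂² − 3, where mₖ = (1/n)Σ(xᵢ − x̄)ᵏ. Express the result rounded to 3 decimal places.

1.460

x̄ = -4.0000
Σ(xᵢ − x̄)² = 1300.0000 ⇒ m₂ = 185.71429
Σ(xᵢ − x̄)⁴ = 1076836.0000 ⇒ m₄ = 153833.71429
m₂² = 34489.79592
g_2 = m₄/m₂² − 3 = 4.46027 − 3 ≈ 1.460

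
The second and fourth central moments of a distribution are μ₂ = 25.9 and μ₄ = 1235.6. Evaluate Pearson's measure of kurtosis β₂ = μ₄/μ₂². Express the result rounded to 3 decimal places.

1.842

μ₂² = 25.9² = 670.81000
μ₄/μ₂² = 1235.6 / 670.81000 = 1.84195
β₂ ≈ 1.842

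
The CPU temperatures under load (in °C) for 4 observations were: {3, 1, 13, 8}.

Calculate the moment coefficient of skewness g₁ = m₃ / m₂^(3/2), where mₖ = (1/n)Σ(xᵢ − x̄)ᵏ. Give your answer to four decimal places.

x̄ = (3 + 1 + 13 + 8) / 4 = 6.2500
deviations (xᵢ − x̄): -3.2500, -5.2500, 6.7500, 1.7500
Σ(xᵢ − x̄)² = 86.7500 ⇒ m₂ = 86.7500/4 = 21.68750
Σ(xᵢ − x̄)³ = 133.8750 ⇒ m₃ = 133.8750/4 = 33.46875
m₂^(3/2) = 21.68750^(1.5) = 100.99834
g₁ = m₃ / m₂^(3/2) = 33.46875 / 100.99834 ≈ 0.3314

0.3314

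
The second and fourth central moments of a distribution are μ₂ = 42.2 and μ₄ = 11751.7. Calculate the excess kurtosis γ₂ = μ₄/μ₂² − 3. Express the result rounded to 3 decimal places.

μ₂² = 42.2² = 1780.84000
μ₄/μ₂² = 11751.7 / 1780.84000 = 6.59896
γ₂ = 6.59896 − 3 ≈ 3.599

3.599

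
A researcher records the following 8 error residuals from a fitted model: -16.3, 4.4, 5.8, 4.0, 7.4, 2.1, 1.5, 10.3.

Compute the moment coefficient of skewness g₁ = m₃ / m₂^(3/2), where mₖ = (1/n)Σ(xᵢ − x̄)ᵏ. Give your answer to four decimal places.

-1.7045

x̄ = (-16.3 + 4.4 + 5.8 + 4.0 + 7.4 + 2.1 + 1.5 + 10.3) / 8 = 2.4000
deviations (xᵢ − x̄): -18.7000, 2.0000, 3.4000, 1.6000, 5.0000, -0.3000, -0.9000, 7.9000
Σ(xᵢ − x̄)² = 456.1200 ⇒ m₂ = 456.1200/8 = 57.01500
Σ(xᵢ − x̄)³ = -5870.5200 ⇒ m₃ = -5870.5200/8 = -733.81500
m₂^(3/2) = 57.01500^(1.5) = 430.51045
g₁ = m₃ / m₂^(3/2) = -733.81500 / 430.51045 ≈ -1.7045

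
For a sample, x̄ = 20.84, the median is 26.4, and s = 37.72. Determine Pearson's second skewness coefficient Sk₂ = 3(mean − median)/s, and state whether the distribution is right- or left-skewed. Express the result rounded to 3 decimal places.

-0.442, left-skewed

Sk₂ = 3(20.84 − 26.4) / 37.72 = 3 × -5.5600 / 37.72
    = -16.6800 / 37.72 ≈ -0.442
Sk₂ < 0 ⇒ mean < median ⇒ left-skewed (negative skew).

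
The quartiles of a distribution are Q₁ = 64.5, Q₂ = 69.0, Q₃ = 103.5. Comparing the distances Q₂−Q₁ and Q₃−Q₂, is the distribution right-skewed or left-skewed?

Q₂ − Q₁ = 4.5;  Q₃ − Q₂ = 34.5
Q₃ − Q₂ > Q₂ − Q₁ ⇒ the upper half is more spread out ⇒ right-skewed.

right-skewed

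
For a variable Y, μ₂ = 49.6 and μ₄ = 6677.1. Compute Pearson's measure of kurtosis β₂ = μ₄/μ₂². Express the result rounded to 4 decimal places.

2.7141

μ₂² = 49.6² = 2460.16000
μ₄/μ₂² = 6677.1 / 2460.16000 = 2.71409
β₂ ≈ 2.7141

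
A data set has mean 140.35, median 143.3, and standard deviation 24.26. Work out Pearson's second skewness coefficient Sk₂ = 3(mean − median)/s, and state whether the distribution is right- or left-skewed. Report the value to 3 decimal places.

Sk₂ = 3(140.35 − 143.3) / 24.26 = 3 × -2.9500 / 24.26
    = -8.8500 / 24.26 ≈ -0.365
Sk₂ < 0 ⇒ mean < median ⇒ left-skewed (negative skew).

-0.365, left-skewed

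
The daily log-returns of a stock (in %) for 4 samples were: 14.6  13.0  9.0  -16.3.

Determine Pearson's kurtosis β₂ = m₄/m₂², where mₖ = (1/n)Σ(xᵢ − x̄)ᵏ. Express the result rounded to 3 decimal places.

2.259

x̄ = 5.0750
Σ(xᵢ − x̄)² = 625.8275 ⇒ m₂ = 156.45688
Σ(xᵢ − x̄)⁴ = 221162.0621 ⇒ m₄ = 55290.51551
m₂² = 24478.75373
β₂ = m₄/m₂² = 55290.51551 / 24478.75373 ≈ 2.259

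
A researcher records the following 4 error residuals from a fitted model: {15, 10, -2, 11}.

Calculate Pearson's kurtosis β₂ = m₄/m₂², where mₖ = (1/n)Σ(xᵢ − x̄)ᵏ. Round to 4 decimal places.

2.1580

x̄ = 8.5000
Σ(xᵢ − x̄)² = 161.0000 ⇒ m₂ = 40.25000
Σ(xᵢ − x̄)⁴ = 13984.2500 ⇒ m₄ = 3496.06250
m₂² = 1620.06250
β₂ = m₄/m₂² = 3496.06250 / 1620.06250 ≈ 2.1580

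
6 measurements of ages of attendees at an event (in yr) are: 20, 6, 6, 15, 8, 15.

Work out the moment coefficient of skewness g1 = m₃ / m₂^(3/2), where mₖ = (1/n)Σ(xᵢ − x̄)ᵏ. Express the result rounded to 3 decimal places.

0.266

x̄ = (20 + 6 + 6 + 15 + 8 + 15) / 6 = 11.6667
deviations (xᵢ − x̄): 8.3333, -5.6667, -5.6667, 3.3333, -3.6667, 3.3333
Σ(xᵢ − x̄)² = 169.3333 ⇒ m₂ = 169.3333/6 = 28.22222
Σ(xᵢ − x̄)³ = 239.5556 ⇒ m₃ = 239.5556/6 = 39.92593
m₂^(3/2) = 28.22222^(1.5) = 149.92940
g1 = m₃ / m₂^(3/2) = 39.92593 / 149.92940 ≈ 0.266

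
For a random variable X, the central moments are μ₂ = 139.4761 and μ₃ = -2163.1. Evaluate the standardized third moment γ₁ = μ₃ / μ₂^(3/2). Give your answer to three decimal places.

σ = √μ₂ = √139.4761 = 11.81000
σ³ = μ₂^(3/2) = 1647.21274
γ₁ = μ₃/σ³ = -2163.1 / 1647.21274 ≈ -1.313

-1.313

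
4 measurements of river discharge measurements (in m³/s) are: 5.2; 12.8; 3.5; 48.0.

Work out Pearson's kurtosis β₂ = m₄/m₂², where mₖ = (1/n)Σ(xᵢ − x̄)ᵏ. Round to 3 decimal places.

2.224

x̄ = 17.3750
Σ(xᵢ − x̄)² = 1299.5675 ⇒ m₂ = 324.89188
Σ(xᵢ − x̄)⁴ = 939111.4996 ⇒ m₄ = 234777.87490
m₂² = 105554.73044
β₂ = m₄/m₂² = 234777.87490 / 105554.73044 ≈ 2.224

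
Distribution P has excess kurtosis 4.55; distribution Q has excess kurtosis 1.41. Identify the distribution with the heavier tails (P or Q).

P

Higher excess kurtosis ⇒ heavier tails relative to the normal distribution.
4.55 vs 1.41: the larger is 4.55, so P has heavier tails.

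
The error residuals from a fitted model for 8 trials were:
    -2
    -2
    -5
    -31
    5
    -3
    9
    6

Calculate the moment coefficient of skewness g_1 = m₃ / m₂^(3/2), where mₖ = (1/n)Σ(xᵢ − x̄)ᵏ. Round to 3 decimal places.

-1.548

x̄ = (-2 - 2 - 5 - 31 + 5 - 3 + 9 + 6) / 8 = -2.8750
deviations (xᵢ − x̄): 0.8750, 0.8750, -2.1250, -28.1250, 7.8750, -0.1250, 11.8750, 8.8750
Σ(xᵢ − x̄)² = 1078.8750 ⇒ m₂ = 1078.8750/8 = 134.85938
Σ(xᵢ − x̄)³ = -19393.5938 ⇒ m₃ = -19393.5938/8 = -2424.19922
m₂^(3/2) = 134.85938^(1.5) = 1566.10802
g_1 = m₃ / m₂^(3/2) = -2424.19922 / 1566.10802 ≈ -1.548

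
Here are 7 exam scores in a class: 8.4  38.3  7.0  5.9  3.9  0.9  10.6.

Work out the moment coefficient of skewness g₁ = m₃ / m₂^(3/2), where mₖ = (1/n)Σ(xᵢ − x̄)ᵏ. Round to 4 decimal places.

x̄ = (8.4 + 38.3 + 7.0 + 5.9 + 3.9 + 0.9 + 10.6) / 7 = 10.7143
deviations (xᵢ − x̄): -2.3143, 27.5857, -3.7143, -4.8143, -6.8143, -9.8143, -0.1143
Σ(xᵢ − x̄)² = 946.0686 ⇒ m₂ = 946.0686/7 = 135.15265
Σ(xᵢ − x̄)³ = 19554.9932 ⇒ m₃ = 19554.9932/7 = 2793.57045
m₂^(3/2) = 135.15265^(1.5) = 1571.21951
g₁ = m₃ / m₂^(3/2) = 2793.57045 / 1571.21951 ≈ 1.7780

1.7780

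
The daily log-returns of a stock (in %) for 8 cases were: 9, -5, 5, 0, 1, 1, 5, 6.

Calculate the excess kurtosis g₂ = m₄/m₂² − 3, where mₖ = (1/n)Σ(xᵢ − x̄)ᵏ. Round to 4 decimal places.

x̄ = 2.7500
Σ(xᵢ − x̄)² = 133.5000 ⇒ m₂ = 16.68750
Σ(xᵢ − x̄)⁴ = 5372.1563 ⇒ m₄ = 671.51953
m₂² = 278.47266
g₂ = m₄/m₂² − 3 = 2.41144 − 3 ≈ -0.5886

-0.5886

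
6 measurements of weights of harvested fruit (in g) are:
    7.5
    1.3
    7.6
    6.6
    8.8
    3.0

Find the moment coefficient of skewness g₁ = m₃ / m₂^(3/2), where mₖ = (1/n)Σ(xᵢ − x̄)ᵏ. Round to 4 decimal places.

-0.6309

x̄ = (7.5 + 1.3 + 7.6 + 6.6 + 8.8 + 3.0) / 6 = 5.8000
deviations (xᵢ − x̄): 1.7000, -4.5000, 1.8000, 0.8000, 3.0000, -2.8000
Σ(xᵢ − x̄)² = 43.8600 ⇒ m₂ = 43.8600/6 = 7.31000
Σ(xᵢ − x̄)³ = -74.8200 ⇒ m₃ = -74.8200/6 = -12.47000
m₂^(3/2) = 7.31000^(1.5) = 19.76406
g₁ = m₃ / m₂^(3/2) = -12.47000 / 19.76406 ≈ -0.6309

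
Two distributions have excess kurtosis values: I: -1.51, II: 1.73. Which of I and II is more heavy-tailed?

II

Higher excess kurtosis ⇒ heavier tails relative to the normal distribution.
-1.51 vs 1.73: the larger is 1.73, so II has heavier tails. (II is leptokurtic — heavier-than-normal tails; the other is platykurtic.)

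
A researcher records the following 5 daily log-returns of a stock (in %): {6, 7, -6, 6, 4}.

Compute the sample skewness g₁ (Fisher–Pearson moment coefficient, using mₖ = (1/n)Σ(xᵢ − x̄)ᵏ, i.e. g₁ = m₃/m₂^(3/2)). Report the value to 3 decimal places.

-1.354

x̄ = (6 + 7 - 6 + 6 + 4) / 5 = 3.4000
deviations (xᵢ − x̄): 2.6000, 3.6000, -9.4000, 2.6000, 0.6000
Σ(xᵢ − x̄)² = 115.2000 ⇒ m₂ = 115.2000/5 = 23.04000
Σ(xᵢ − x̄)³ = -748.5600 ⇒ m₃ = -748.5600/5 = -149.71200
m₂^(3/2) = 23.04000^(1.5) = 110.59200
g₁ = m₃ / m₂^(3/2) = -149.71200 / 110.59200 ≈ -1.354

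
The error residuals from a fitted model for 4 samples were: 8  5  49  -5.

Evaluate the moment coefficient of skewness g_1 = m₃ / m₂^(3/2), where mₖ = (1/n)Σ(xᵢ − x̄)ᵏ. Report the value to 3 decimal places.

x̄ = (8 + 5 + 49 - 5) / 4 = 14.2500
deviations (xᵢ − x̄): -6.2500, -9.2500, 34.7500, -19.2500
Σ(xᵢ − x̄)² = 1702.7500 ⇒ m₂ = 1702.7500/4 = 425.68750
Σ(xᵢ − x̄)³ = 33793.8750 ⇒ m₃ = 33793.8750/4 = 8448.46875
m₂^(3/2) = 425.68750^(1.5) = 8782.86781
g_1 = m₃ / m₂^(3/2) = 8448.46875 / 8782.86781 ≈ 0.962

0.962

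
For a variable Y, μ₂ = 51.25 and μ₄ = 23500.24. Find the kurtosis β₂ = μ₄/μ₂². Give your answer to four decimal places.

μ₂² = 51.25² = 2626.56250
μ₄/μ₂² = 23500.24 / 2626.56250 = 8.94715
β₂ ≈ 8.9471

8.9471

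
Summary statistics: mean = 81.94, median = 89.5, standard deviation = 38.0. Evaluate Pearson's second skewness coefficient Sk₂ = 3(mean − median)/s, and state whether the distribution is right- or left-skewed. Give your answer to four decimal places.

Sk₂ = 3(81.94 − 89.5) / 38.0 = 3 × -7.5600 / 38.0
    = -22.6800 / 38.0 ≈ -0.5968
Sk₂ < 0 ⇒ mean < median ⇒ left-skewed (negative skew).

-0.5968, left-skewed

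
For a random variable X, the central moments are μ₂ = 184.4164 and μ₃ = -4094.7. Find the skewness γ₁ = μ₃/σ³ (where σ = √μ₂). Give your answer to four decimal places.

-1.6350

σ = √μ₂ = √184.4164 = 13.58000
σ³ = μ₂^(3/2) = 2504.37471
γ₁ = μ₃/σ³ = -4094.7 / 2504.37471 ≈ -1.6350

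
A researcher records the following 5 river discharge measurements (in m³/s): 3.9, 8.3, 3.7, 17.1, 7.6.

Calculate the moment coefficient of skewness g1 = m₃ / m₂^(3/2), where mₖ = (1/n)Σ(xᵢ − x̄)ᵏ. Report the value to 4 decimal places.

x̄ = (3.9 + 8.3 + 3.7 + 17.1 + 7.6) / 5 = 8.1200
deviations (xᵢ − x̄): -4.2200, 0.1800, -4.4200, 8.9800, -0.5200
Σ(xᵢ − x̄)² = 118.2880 ⇒ m₂ = 118.2880/5 = 23.65760
Σ(xᵢ − x̄)³ = 562.5137 ⇒ m₃ = 562.5137/5 = 112.50274
m₂^(3/2) = 23.65760^(1.5) = 115.06839
g1 = m₃ / m₂^(3/2) = 112.50274 / 115.06839 ≈ 0.9777

0.9777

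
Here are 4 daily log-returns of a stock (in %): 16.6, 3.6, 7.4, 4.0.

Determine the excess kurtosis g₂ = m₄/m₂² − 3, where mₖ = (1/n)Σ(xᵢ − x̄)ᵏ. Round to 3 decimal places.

x̄ = 7.9000
Σ(xᵢ − x̄)² = 109.6400 ⇒ m₂ = 27.41000
Σ(xᵢ − x̄)⁴ = 6302.2628 ⇒ m₄ = 1575.56570
m₂² = 751.30810
g₂ = m₄/m₂² − 3 = 2.09710 − 3 ≈ -0.903

-0.903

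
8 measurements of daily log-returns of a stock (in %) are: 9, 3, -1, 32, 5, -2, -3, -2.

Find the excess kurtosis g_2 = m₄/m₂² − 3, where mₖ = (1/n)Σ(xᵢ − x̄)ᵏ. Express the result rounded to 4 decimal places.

1.7544

x̄ = 5.1250
Σ(xᵢ − x̄)² = 946.8750 ⇒ m₂ = 118.35938
Σ(xᵢ − x̄)⁴ = 532833.2754 ⇒ m₄ = 66604.15942
m₂² = 14008.94165
g_2 = m₄/m₂² − 3 = 4.75440 − 3 ≈ 1.7544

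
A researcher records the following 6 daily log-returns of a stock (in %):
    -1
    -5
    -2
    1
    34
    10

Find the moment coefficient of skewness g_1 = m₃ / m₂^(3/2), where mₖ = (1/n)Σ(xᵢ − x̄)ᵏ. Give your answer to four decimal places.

1.3633

x̄ = (-1 - 5 - 2 + 1 + 34 + 10) / 6 = 6.1667
deviations (xᵢ − x̄): -7.1667, -11.1667, -8.1667, -5.1667, 27.8333, 3.8333
Σ(xᵢ − x̄)² = 1058.8333 ⇒ m₂ = 1058.8333/6 = 176.47222
Σ(xᵢ − x̄)³ = 19175.5556 ⇒ m₃ = 19175.5556/6 = 3195.92593
m₂^(3/2) = 176.47222^(1.5) = 2344.30726
g_1 = m₃ / m₂^(3/2) = 3195.92593 / 2344.30726 ≈ 1.3633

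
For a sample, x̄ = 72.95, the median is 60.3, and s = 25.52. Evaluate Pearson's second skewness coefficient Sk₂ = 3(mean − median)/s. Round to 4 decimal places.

Sk₂ = 3(72.95 − 60.3) / 25.52 = 3 × 12.6500 / 25.52
    = 37.9500 / 25.52 ≈ 1.4871

1.4871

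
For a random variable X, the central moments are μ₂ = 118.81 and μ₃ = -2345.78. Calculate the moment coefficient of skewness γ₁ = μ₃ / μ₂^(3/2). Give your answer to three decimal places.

-1.811

σ = √μ₂ = √118.81 = 10.90000
σ³ = μ₂^(3/2) = 1295.02900
γ₁ = μ₃/σ³ = -2345.78 / 1295.02900 ≈ -1.811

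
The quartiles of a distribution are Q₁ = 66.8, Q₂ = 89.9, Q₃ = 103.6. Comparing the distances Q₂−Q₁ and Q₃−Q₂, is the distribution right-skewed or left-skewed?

left-skewed

Q₂ − Q₁ = 23.1;  Q₃ − Q₂ = 13.7
Q₂ − Q₁ > Q₃ − Q₂ ⇒ the lower half is more spread out ⇒ left-skewed.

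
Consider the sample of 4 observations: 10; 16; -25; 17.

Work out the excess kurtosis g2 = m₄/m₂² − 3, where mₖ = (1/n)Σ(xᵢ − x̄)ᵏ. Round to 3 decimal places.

x̄ = 4.5000
Σ(xᵢ − x̄)² = 1189.0000 ⇒ m₂ = 297.25000
Σ(xᵢ − x̄)⁴ = 800154.2500 ⇒ m₄ = 200038.56250
m₂² = 88357.56250
g2 = m₄/m₂² − 3 = 2.26397 − 3 ≈ -0.736

-0.736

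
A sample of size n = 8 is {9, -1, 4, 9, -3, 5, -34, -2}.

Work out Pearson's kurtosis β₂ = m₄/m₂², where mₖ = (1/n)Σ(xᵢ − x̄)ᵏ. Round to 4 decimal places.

4.9334

x̄ = -1.6250
Σ(xᵢ − x̄)² = 1351.8750 ⇒ m₂ = 168.98438
Σ(xᵢ − x̄)⁴ = 1127018.6191 ⇒ m₄ = 140877.32739
m₂² = 28555.71899
β₂ = m₄/m₂² = 140877.32739 / 28555.71899 ≈ 4.9334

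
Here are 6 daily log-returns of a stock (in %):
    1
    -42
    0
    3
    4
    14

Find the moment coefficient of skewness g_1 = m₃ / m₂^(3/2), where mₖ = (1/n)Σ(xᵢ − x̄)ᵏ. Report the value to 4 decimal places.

x̄ = (1 - 42 + 0 + 3 + 4 + 14) / 6 = -3.3333
deviations (xᵢ − x̄): 4.3333, -38.6667, 3.3333, 6.3333, 7.3333, 17.3333
Σ(xᵢ − x̄)² = 1919.3333 ⇒ m₂ = 1919.3333/6 = 319.88889
Σ(xᵢ − x̄)³ = -51836.4444 ⇒ m₃ = -51836.4444/6 = -8639.40741
m₂^(3/2) = 319.88889^(1.5) = 5721.35286
g_1 = m₃ / m₂^(3/2) = -8639.40741 / 5721.35286 ≈ -1.5100

-1.5100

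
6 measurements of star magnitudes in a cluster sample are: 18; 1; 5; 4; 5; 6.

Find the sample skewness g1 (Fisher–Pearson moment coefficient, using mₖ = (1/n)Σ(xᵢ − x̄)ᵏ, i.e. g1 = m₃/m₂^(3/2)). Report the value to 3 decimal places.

1.428

x̄ = (18 + 1 + 5 + 4 + 5 + 6) / 6 = 6.5000
deviations (xᵢ − x̄): 11.5000, -5.5000, -1.5000, -2.5000, -1.5000, -0.5000
Σ(xᵢ − x̄)² = 173.5000 ⇒ m₂ = 173.5000/6 = 28.91667
Σ(xᵢ − x̄)³ = 1332.0000 ⇒ m₃ = 1332.0000/6 = 222.00000
m₂^(3/2) = 28.91667^(1.5) = 155.49712
g1 = m₃ / m₂^(3/2) = 222.00000 / 155.49712 ≈ 1.428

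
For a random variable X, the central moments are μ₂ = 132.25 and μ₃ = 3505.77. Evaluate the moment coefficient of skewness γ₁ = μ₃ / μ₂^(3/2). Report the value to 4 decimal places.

σ = √μ₂ = √132.25 = 11.50000
σ³ = μ₂^(3/2) = 1520.87500
γ₁ = μ₃/σ³ = 3505.77 / 1520.87500 ≈ 2.3051

2.3051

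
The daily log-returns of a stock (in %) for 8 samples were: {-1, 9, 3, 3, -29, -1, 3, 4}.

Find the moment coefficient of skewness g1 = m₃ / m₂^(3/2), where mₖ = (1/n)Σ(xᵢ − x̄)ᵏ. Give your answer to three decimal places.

x̄ = (-1 + 9 + 3 + 3 - 29 - 1 + 3 + 4) / 8 = -1.1250
deviations (xᵢ − x̄): 0.1250, 10.1250, 4.1250, 4.1250, -27.8750, 0.1250, 4.1250, 5.1250
Σ(xᵢ − x̄)² = 956.8750 ⇒ m₂ = 956.8750/8 = 119.60938
Σ(xᵢ − x̄)³ = -20276.1563 ⇒ m₃ = -20276.1563/8 = -2534.51953
m₂^(3/2) = 119.60938^(1.5) = 1308.12074
g1 = m₃ / m₂^(3/2) = -2534.51953 / 1308.12074 ≈ -1.938

-1.938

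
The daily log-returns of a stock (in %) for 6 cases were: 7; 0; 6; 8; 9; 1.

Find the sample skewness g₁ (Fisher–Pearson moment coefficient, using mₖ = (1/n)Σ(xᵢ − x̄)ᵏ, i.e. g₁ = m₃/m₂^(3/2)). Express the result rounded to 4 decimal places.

x̄ = (7 + 0 + 6 + 8 + 9 + 1) / 6 = 5.1667
deviations (xᵢ − x̄): 1.8333, -5.1667, 0.8333, 2.8333, 3.8333, -4.1667
Σ(xᵢ − x̄)² = 70.8333 ⇒ m₂ = 70.8333/6 = 11.80556
Σ(xᵢ − x̄)³ = -124.4444 ⇒ m₃ = -124.4444/6 = -20.74074
m₂^(3/2) = 11.80556^(1.5) = 40.56296
g₁ = m₃ / m₂^(3/2) = -20.74074 / 40.56296 ≈ -0.5113

-0.5113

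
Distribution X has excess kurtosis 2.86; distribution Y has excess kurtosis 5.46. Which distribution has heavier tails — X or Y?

Higher excess kurtosis ⇒ heavier tails relative to the normal distribution.
2.86 vs 5.46: the larger is 5.46, so Y has heavier tails.

Y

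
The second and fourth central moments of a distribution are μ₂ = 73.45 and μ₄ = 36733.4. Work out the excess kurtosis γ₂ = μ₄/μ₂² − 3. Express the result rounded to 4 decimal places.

3.8089

μ₂² = 73.45² = 5394.90250
μ₄/μ₂² = 36733.4 / 5394.90250 = 6.80891
γ₂ = 6.80891 − 3 ≈ 3.8089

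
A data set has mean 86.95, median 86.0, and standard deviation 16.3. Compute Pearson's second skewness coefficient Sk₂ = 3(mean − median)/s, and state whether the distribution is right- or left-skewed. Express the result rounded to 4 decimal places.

0.1748, right-skewed

Sk₂ = 3(86.95 − 86.0) / 16.3 = 3 × 0.9500 / 16.3
    = 2.8500 / 16.3 ≈ 0.1748
Sk₂ > 0 ⇒ mean > median ⇒ right-skewed (positive skew).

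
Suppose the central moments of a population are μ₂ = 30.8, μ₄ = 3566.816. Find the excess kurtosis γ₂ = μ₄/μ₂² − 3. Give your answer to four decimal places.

0.7599

μ₂² = 30.8² = 948.64000
μ₄/μ₂² = 3566.816 / 948.64000 = 3.75993
γ₂ = 3.75993 − 3 ≈ 0.7599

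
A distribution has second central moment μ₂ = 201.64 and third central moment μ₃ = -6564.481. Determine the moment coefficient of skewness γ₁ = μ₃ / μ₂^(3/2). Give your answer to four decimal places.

-2.2926

σ = √μ₂ = √201.64 = 14.20000
σ³ = μ₂^(3/2) = 2863.28800
γ₁ = μ₃/σ³ = -6564.481 / 2863.28800 ≈ -2.2926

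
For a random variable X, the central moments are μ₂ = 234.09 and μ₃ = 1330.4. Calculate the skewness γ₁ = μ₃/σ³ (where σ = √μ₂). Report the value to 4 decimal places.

0.3715

σ = √μ₂ = √234.09 = 15.30000
σ³ = μ₂^(3/2) = 3581.57700
γ₁ = μ₃/σ³ = 1330.4 / 3581.57700 ≈ 0.3715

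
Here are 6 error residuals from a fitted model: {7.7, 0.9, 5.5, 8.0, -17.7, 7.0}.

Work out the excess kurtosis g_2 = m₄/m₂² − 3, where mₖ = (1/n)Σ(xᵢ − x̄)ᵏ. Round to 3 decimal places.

0.696

x̄ = 1.9000
Σ(xᵢ − x̄)² = 494.9800 ⇒ m₂ = 82.49667
Σ(xᵢ − x̄)⁴ = 150940.6210 ⇒ m₄ = 25156.77017
m₂² = 6805.70001
g_2 = m₄/m₂² − 3 = 3.69643 − 3 ≈ 0.696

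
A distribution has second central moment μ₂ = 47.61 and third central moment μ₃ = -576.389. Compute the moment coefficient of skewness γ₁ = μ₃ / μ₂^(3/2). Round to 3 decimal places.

-1.755

σ = √μ₂ = √47.61 = 6.90000
σ³ = μ₂^(3/2) = 328.50900
γ₁ = μ₃/σ³ = -576.389 / 328.50900 ≈ -1.755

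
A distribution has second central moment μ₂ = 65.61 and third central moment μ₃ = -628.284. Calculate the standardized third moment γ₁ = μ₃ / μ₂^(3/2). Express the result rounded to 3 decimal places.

-1.182

σ = √μ₂ = √65.61 = 8.10000
σ³ = μ₂^(3/2) = 531.44100
γ₁ = μ₃/σ³ = -628.284 / 531.44100 ≈ -1.182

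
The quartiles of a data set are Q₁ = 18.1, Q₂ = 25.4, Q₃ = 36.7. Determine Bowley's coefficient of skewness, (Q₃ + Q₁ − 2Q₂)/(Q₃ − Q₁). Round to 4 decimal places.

numerator: Q₃ + Q₁ − 2Q₂ = 36.7 + 18.1 − 2×25.4 = 4.0000
denominator: Q₃ − Q₁ = 36.7 − 18.1 = 18.6000
Bowley skewness = 4.0000 / 18.6000 ≈ 0.2151

0.2151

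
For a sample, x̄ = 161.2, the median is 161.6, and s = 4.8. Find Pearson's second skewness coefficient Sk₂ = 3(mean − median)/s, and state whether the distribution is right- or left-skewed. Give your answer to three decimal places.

-0.250, left-skewed

Sk₂ = 3(161.2 − 161.6) / 4.8 = 3 × -0.4000 / 4.8
    = -1.2000 / 4.8 ≈ -0.250
Sk₂ < 0 ⇒ mean < median ⇒ left-skewed (negative skew).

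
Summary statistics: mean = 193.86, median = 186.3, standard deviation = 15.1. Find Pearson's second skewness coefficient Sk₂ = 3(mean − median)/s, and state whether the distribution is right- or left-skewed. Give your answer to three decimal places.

1.502, right-skewed

Sk₂ = 3(193.86 − 186.3) / 15.1 = 3 × 7.5600 / 15.1
    = 22.6800 / 15.1 ≈ 1.502
Sk₂ > 0 ⇒ mean > median ⇒ right-skewed (positive skew).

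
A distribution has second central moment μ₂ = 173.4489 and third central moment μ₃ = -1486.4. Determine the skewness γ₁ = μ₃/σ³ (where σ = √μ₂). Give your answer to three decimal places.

-0.651

σ = √μ₂ = √173.4489 = 13.17000
σ³ = μ₂^(3/2) = 2284.32201
γ₁ = μ₃/σ³ = -1486.4 / 2284.32201 ≈ -0.651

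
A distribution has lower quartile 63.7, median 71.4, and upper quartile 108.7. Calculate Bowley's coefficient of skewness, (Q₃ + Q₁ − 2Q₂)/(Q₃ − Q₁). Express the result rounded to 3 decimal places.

numerator: Q₃ + Q₁ − 2Q₂ = 108.7 + 63.7 − 2×71.4 = 29.6000
denominator: Q₃ − Q₁ = 108.7 − 63.7 = 45.0000
Bowley skewness = 29.6000 / 45.0000 ≈ 0.658

0.658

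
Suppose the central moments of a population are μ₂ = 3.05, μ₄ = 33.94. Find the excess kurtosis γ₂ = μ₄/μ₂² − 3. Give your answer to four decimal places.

μ₂² = 3.05² = 9.30250
μ₄/μ₂² = 33.94 / 9.30250 = 3.64848
γ₂ = 3.64848 − 3 ≈ 0.6485

0.6485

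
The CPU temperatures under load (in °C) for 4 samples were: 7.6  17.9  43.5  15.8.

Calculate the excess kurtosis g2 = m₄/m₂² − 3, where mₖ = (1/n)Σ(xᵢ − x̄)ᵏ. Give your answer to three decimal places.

x̄ = 21.2000
Σ(xᵢ − x̄)² = 722.3000 ⇒ m₂ = 180.57500
Σ(xᵢ − x̄)⁴ = 282476.4434 ⇒ m₄ = 70619.11085
m₂² = 32607.33062
g2 = m₄/m₂² − 3 = 2.16574 − 3 ≈ -0.834

-0.834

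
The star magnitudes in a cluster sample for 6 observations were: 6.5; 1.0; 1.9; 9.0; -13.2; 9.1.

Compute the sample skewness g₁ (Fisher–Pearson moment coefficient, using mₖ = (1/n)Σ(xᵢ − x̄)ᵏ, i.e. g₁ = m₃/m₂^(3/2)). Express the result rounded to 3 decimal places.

-1.165

x̄ = (6.5 + 1.0 + 1.9 + 9.0 - 13.2 + 9.1) / 6 = 2.3833
deviations (xᵢ − x̄): 4.1167, -1.3833, -0.4833, 6.6167, -15.5833, 6.7167
Σ(xᵢ − x̄)² = 350.8283 ⇒ m₂ = 350.8283/6 = 58.47139
Σ(xᵢ − x̄)³ = -3124.5636 ⇒ m₃ = -3124.5636/6 = -520.76059
m₂^(3/2) = 58.47139^(1.5) = 447.11075
g₁ = m₃ / m₂^(3/2) = -520.76059 / 447.11075 ≈ -1.165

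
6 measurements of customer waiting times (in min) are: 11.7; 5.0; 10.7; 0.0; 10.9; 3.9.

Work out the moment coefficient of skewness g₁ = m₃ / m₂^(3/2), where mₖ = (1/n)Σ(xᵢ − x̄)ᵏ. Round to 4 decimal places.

-0.3609

x̄ = (11.7 + 5.0 + 10.7 + 0.0 + 10.9 + 3.9) / 6 = 7.0333
deviations (xᵢ − x̄): 4.6667, -2.0333, 3.6667, -7.0333, 3.8667, -3.1333
Σ(xᵢ − x̄)² = 113.5933 ⇒ m₂ = 113.5933/6 = 18.93222
Σ(xᵢ − x̄)³ = -178.3556 ⇒ m₃ = -178.3556/6 = -29.72593
m₂^(3/2) = 18.93222^(1.5) = 82.37632
g₁ = m₃ / m₂^(3/2) = -29.72593 / 82.37632 ≈ -0.3609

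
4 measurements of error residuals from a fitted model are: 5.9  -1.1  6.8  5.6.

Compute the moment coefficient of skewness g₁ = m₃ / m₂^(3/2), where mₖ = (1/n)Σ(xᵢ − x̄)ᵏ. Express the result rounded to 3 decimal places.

-1.085

x̄ = (5.9 - 1.1 + 6.8 + 5.6) / 4 = 4.3000
deviations (xᵢ − x̄): 1.6000, -5.4000, 2.5000, 1.3000
Σ(xᵢ − x̄)² = 39.6600 ⇒ m₂ = 39.6600/4 = 9.91500
Σ(xᵢ − x̄)³ = -135.5460 ⇒ m₃ = -135.5460/4 = -33.88650
m₂^(3/2) = 9.91500^(1.5) = 31.22044
g₁ = m₃ / m₂^(3/2) = -33.88650 / 31.22044 ≈ -1.085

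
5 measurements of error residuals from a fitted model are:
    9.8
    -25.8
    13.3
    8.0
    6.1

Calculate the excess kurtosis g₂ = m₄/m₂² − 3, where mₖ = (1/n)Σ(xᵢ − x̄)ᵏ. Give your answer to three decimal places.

0.118

x̄ = 2.2800
Σ(xᵢ − x̄)² = 1013.7880 ⇒ m₂ = 202.75760
Σ(xᵢ − x̄)⁴ = 640939.9533 ⇒ m₄ = 128187.99066
m₂² = 41110.64436
g₂ = m₄/m₂² − 3 = 3.11812 − 3 ≈ 0.118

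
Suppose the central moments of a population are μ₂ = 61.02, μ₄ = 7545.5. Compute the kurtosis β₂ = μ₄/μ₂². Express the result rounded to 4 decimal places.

2.0265

μ₂² = 61.02² = 3723.44040
μ₄/μ₂² = 7545.5 / 3723.44040 = 2.02649
β₂ ≈ 2.0265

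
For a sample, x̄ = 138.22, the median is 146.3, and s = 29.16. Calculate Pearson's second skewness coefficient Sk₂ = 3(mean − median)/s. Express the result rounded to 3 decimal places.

Sk₂ = 3(138.22 − 146.3) / 29.16 = 3 × -8.0800 / 29.16
    = -24.2400 / 29.16 ≈ -0.831

-0.831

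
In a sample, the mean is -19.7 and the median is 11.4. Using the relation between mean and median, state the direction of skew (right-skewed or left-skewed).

left-skewed

mean − median = -19.7 − 11.4 = -31.1
mean < median ⇒ the longer tail is on the left ⇒ left-skewed (negatively skewed).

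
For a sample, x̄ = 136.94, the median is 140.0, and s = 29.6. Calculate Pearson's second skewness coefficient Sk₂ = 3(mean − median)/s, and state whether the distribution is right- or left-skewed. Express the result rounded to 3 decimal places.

-0.310, left-skewed

Sk₂ = 3(136.94 − 140.0) / 29.6 = 3 × -3.0600 / 29.6
    = -9.1800 / 29.6 ≈ -0.310
Sk₂ < 0 ⇒ mean < median ⇒ left-skewed (negative skew).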